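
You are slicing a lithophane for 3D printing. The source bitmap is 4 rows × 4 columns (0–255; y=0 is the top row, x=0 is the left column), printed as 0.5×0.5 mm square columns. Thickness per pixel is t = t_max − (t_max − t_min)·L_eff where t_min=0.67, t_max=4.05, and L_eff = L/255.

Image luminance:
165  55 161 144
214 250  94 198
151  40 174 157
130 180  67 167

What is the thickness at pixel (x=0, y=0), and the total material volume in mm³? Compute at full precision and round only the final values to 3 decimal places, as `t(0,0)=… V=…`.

t(0,0)=1.863 V=8.423

span = t_max - t_min = 4.05 - 0.67 = 3.380
L(0,0) = 165, L_eff = 165/255 = 0.647059
t(0,0) = 4.05 - 3.380·0.647059 = 1.863
Σt over all 4·4 pixels = 429557/12750 ≈ 33.6907451
V = pitch²·Σt = 0.5²·429557/12750 = 8.423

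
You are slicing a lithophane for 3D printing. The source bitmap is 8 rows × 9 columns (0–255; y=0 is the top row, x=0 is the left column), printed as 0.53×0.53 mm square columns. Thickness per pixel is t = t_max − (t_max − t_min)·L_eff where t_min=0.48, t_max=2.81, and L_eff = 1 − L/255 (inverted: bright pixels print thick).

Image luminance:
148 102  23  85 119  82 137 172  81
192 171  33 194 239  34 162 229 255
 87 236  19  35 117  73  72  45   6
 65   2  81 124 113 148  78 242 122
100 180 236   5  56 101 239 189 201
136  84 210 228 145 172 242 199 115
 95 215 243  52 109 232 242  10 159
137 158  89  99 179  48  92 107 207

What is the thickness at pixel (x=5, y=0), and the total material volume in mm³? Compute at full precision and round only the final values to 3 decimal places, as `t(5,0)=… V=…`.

t(5,0)=1.229 V=33.922

span = t_max - t_min = 2.81 - 0.48 = 2.330
L(5,0) = 82, L_eff = 1 - 82/255 = 0.678431 (inverted)
t(5,0) = 2.81 - 2.330·0.678431 = 1.229
Σt over all 8·9 pixels = 1539701/12750 ≈ 120.7608627
V = pitch²·Σt = 0.53²·1539701/12750 = 33.922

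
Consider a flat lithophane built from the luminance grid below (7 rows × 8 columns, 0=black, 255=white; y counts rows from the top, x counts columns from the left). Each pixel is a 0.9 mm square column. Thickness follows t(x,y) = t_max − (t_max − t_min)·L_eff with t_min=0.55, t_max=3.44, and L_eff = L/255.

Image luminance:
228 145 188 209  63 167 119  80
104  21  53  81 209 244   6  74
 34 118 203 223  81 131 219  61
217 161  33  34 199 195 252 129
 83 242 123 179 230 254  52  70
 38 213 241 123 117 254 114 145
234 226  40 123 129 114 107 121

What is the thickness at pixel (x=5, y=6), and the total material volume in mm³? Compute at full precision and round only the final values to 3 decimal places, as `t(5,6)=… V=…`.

span = t_max - t_min = 3.44 - 0.55 = 2.890
L(5,6) = 114, L_eff = 114/255 = 0.447059
t(5,6) = 3.44 - 2.890·0.447059 = 2.148
Σt over all 7·8 pixels = 155459/1500 ≈ 103.6393333
V = pitch²·Σt = 0.9²·155459/1500 = 83.948

t(5,6)=2.148 V=83.948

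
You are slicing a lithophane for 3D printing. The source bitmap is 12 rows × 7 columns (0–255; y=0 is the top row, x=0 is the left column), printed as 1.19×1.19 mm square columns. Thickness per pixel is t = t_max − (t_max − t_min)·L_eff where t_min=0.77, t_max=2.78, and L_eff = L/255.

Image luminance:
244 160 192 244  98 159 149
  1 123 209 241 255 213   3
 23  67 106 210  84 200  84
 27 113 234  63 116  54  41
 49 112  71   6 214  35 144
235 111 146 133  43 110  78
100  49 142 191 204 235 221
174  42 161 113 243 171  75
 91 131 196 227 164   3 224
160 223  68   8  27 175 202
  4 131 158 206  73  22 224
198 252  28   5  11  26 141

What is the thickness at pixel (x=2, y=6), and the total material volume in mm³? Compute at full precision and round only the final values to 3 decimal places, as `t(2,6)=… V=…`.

span = t_max - t_min = 2.78 - 0.77 = 2.010
L(2,6) = 142, L_eff = 142/255 = 0.556863
t(2,6) = 2.78 - 2.010·0.556863 = 1.661
Σt over all 12·7 pixels = 1268087/8500 ≈ 149.1867059
V = pitch²·Σt = 1.19²·1268087/8500 = 211.263

t(2,6)=1.661 V=211.263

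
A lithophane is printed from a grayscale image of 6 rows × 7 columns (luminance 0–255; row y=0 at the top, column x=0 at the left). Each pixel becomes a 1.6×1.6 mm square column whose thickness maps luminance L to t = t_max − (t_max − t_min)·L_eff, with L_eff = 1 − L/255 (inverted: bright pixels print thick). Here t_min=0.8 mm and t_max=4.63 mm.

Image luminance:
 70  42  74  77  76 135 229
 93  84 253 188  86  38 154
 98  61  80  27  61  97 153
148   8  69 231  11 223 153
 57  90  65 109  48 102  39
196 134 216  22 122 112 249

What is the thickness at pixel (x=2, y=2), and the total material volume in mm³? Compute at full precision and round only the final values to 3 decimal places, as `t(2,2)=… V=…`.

t(2,2)=2.002 V=262.118

span = t_max - t_min = 4.63 - 0.8 = 3.830
L(2,2) = 80, L_eff = 1 - 80/255 = 0.686275 (inverted)
t(2,2) = 4.63 - 3.830·0.686275 = 2.002
Σt over all 6·7 pixels = 130547/1275 ≈ 102.3898039
V = pitch²·Σt = 1.6²·130547/1275 = 262.118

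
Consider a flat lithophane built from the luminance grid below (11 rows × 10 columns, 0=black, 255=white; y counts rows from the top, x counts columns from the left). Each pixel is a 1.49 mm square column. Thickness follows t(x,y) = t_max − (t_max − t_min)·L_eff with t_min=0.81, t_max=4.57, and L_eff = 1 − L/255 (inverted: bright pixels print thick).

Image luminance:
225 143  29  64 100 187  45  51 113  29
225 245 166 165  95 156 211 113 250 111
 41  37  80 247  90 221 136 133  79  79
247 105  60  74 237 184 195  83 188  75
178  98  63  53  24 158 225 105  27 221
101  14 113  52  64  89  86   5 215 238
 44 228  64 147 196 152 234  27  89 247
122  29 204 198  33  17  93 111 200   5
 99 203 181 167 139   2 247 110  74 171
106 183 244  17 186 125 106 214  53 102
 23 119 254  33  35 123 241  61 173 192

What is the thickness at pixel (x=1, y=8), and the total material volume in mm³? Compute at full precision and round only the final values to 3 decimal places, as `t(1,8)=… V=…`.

span = t_max - t_min = 4.57 - 0.81 = 3.760
L(1,8) = 203, L_eff = 1 - 203/255 = 0.203922 (inverted)
t(1,8) = 4.57 - 3.760·0.203922 = 3.803
Σt over all 11·10 pixels = 1247611/4250 ≈ 293.5555294
V = pitch²·Σt = 1.49²·1247611/4250 = 651.723

t(1,8)=3.803 V=651.723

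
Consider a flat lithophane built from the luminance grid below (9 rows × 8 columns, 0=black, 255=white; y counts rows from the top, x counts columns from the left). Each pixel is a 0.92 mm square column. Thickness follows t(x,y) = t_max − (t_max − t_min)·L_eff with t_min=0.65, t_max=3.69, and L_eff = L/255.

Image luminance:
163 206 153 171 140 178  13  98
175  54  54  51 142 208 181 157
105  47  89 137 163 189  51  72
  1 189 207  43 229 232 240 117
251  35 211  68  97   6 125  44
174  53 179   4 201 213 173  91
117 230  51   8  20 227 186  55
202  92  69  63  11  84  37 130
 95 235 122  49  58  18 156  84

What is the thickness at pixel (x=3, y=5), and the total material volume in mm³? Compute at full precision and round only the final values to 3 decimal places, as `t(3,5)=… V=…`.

span = t_max - t_min = 3.69 - 0.65 = 3.040
L(3,5) = 4, L_eff = 4/255 = 0.015686
t(3,5) = 3.69 - 3.040·0.015686 = 3.642
Σt over all 9·8 pixels = 1041706/6375 ≈ 163.4048627
V = pitch²·Σt = 0.92²·1041706/6375 = 138.306

t(3,5)=3.642 V=138.306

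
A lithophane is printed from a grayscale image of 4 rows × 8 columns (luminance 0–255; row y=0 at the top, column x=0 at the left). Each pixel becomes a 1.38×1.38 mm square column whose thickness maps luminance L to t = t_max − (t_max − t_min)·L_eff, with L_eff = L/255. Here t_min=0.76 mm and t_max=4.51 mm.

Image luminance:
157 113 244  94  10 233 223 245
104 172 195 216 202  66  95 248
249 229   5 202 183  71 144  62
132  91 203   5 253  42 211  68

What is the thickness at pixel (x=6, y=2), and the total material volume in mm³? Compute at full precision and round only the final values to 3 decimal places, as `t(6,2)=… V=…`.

t(6,2)=2.392 V=141.339

span = t_max - t_min = 4.51 - 0.76 = 3.750
L(6,2) = 144, L_eff = 144/255 = 0.564706
t(6,2) = 4.51 - 3.750·0.564706 = 2.392
Σt over all 4·8 pixels = 126169/1700 ≈ 74.2170588
V = pitch²·Σt = 1.38²·126169/1700 = 141.339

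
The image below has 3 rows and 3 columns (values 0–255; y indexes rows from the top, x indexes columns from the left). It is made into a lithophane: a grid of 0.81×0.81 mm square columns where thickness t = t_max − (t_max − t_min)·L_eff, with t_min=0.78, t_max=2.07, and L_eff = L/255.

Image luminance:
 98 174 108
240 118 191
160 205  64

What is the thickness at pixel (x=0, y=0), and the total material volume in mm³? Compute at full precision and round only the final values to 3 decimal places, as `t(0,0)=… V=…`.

t(0,0)=1.574 V=7.716

span = t_max - t_min = 2.07 - 0.78 = 1.290
L(0,0) = 98, L_eff = 98/255 = 0.384314
t(0,0) = 2.07 - 1.290·0.384314 = 1.574
Σt over all 3·3 pixels = 99961/8500 ≈ 11.7601176
V = pitch²·Σt = 0.81²·99961/8500 = 7.716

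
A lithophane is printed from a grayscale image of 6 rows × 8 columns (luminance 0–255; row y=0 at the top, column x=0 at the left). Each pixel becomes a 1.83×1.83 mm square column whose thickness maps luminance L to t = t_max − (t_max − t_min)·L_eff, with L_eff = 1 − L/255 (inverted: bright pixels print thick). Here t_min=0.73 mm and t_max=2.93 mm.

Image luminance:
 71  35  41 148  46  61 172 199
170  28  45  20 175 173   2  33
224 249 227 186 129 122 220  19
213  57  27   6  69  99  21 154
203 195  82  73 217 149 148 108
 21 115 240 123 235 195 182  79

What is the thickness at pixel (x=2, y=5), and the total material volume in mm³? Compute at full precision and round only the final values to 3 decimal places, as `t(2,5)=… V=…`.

t(2,5)=2.801 V=285.095

span = t_max - t_min = 2.93 - 0.73 = 2.200
L(2,5) = 240, L_eff = 1 - 240/255 = 0.058824 (inverted)
t(2,5) = 2.93 - 2.200·0.058824 = 2.801
Σt over all 6·8 pixels = 108542/1275 ≈ 85.1309804
V = pitch²·Σt = 1.83²·108542/1275 = 285.095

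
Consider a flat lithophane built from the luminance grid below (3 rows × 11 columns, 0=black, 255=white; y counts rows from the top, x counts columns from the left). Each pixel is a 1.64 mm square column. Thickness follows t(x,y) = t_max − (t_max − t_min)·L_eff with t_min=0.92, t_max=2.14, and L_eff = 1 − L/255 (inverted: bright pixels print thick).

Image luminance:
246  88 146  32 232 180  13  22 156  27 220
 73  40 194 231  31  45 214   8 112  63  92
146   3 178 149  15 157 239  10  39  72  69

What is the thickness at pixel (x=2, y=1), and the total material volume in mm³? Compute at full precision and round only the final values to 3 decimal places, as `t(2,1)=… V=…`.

span = t_max - t_min = 2.14 - 0.92 = 1.220
L(2,1) = 194, L_eff = 1 - 194/255 = 0.239216 (inverted)
t(2,1) = 2.14 - 1.220·0.239216 = 1.848
Σt over all 3·11 pixels = 301576/6375 ≈ 47.3060392
V = pitch²·Σt = 1.64²·301576/6375 = 127.234

t(2,1)=1.848 V=127.234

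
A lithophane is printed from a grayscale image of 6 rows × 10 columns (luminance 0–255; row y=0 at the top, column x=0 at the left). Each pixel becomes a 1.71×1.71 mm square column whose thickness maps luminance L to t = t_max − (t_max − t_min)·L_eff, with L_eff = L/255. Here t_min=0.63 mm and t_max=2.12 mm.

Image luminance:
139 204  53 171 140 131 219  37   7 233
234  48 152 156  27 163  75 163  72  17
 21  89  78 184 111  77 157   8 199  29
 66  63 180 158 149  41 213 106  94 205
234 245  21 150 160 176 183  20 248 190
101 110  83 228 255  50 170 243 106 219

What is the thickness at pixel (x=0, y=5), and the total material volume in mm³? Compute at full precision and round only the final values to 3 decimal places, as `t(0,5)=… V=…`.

span = t_max - t_min = 2.12 - 0.63 = 1.490
L(0,5) = 101, L_eff = 101/255 = 0.396078
t(0,5) = 2.12 - 1.490·0.396078 = 1.530
Σt over all 6·10 pixels = 2072311/25500 ≈ 81.2670980
V = pitch²·Σt = 1.71²·2072311/25500 = 237.633

t(0,5)=1.530 V=237.633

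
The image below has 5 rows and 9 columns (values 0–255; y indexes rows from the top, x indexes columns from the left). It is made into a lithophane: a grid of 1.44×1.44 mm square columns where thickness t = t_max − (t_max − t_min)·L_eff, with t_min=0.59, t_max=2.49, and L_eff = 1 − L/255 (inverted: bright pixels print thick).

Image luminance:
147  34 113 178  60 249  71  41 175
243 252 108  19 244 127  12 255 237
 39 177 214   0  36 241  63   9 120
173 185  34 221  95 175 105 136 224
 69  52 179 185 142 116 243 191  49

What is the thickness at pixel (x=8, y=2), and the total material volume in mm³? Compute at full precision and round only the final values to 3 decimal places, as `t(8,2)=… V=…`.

t(8,2)=1.484 V=148.343

span = t_max - t_min = 2.49 - 0.59 = 1.900
L(8,2) = 120, L_eff = 1 - 120/255 = 0.529412 (inverted)
t(8,2) = 2.49 - 1.900·0.529412 = 1.484
Σt over all 5·9 pixels = 364849/5100 ≈ 71.5390196
V = pitch²·Σt = 1.44²·364849/5100 = 148.343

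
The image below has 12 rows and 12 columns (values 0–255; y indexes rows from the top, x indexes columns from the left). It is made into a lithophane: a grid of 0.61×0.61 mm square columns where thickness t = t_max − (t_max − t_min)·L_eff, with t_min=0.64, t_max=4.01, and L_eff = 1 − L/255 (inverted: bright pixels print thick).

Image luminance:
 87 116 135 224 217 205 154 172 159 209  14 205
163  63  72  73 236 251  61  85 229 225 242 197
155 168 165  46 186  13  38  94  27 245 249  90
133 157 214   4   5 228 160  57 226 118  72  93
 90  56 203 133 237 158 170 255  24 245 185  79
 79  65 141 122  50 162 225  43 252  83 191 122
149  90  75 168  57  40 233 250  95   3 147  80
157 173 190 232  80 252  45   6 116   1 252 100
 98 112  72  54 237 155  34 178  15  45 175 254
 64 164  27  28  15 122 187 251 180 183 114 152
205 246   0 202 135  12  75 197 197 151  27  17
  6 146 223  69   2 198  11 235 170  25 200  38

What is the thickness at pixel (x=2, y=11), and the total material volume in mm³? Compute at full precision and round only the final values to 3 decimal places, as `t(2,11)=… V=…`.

t(2,11)=3.587 V=126.748

span = t_max - t_min = 4.01 - 0.64 = 3.370
L(2,11) = 223, L_eff = 1 - 223/255 = 0.125490 (inverted)
t(2,11) = 4.01 - 3.370·0.125490 = 3.587
Σt over all 12·12 pixels = 2895339/8500 ≈ 340.6281176
V = pitch²·Σt = 0.61²·2895339/8500 = 126.748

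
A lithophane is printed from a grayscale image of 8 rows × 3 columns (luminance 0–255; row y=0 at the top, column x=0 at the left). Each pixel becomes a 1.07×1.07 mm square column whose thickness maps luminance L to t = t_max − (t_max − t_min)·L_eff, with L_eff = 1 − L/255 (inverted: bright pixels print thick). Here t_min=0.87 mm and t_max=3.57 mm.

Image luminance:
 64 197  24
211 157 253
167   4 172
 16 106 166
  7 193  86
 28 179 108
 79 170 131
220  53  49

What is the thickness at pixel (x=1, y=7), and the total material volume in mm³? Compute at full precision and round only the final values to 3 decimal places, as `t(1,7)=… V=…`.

span = t_max - t_min = 3.57 - 0.87 = 2.700
L(1,7) = 53, L_eff = 1 - 53/255 = 0.792157 (inverted)
t(1,7) = 3.57 - 2.700·0.792157 = 1.431
Σt over all 8·3 pixels = 21654/425 ≈ 50.9505882
V = pitch²·Σt = 1.07²·21654/425 = 58.333

t(1,7)=1.431 V=58.333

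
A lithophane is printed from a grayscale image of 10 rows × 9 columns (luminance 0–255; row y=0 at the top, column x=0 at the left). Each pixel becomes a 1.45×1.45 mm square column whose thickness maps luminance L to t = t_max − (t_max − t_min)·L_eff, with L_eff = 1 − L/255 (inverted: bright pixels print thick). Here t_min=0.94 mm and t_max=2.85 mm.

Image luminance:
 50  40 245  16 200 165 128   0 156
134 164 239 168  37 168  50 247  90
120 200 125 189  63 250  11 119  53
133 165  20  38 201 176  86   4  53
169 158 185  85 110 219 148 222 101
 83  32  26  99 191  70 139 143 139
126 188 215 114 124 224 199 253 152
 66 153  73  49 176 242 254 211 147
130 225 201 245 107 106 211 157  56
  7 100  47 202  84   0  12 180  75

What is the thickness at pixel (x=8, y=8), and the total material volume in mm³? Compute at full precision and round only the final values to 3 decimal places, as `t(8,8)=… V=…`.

span = t_max - t_min = 2.85 - 0.94 = 1.910
L(8,8) = 56, L_eff = 1 - 56/255 = 0.780392 (inverted)
t(8,8) = 2.85 - 1.910·0.780392 = 1.359
Σt over all 10·9 pixels = 1466101/8500 ≈ 172.4824706
V = pitch²·Σt = 1.45²·1466101/8500 = 362.644

t(8,8)=1.359 V=362.644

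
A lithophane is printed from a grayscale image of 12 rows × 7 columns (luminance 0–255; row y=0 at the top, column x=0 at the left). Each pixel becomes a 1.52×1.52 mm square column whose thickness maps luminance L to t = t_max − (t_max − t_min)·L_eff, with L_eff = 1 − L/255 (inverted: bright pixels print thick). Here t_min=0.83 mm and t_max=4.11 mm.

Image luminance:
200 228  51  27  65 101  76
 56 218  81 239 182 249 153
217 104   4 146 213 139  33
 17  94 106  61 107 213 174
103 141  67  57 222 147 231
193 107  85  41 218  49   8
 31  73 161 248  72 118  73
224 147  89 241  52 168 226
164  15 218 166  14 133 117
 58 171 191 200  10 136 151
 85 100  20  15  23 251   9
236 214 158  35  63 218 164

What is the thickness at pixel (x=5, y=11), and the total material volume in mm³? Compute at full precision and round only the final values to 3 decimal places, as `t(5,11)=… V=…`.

span = t_max - t_min = 4.11 - 0.83 = 3.280
L(5,11) = 218, L_eff = 1 - 218/255 = 0.145098 (inverted)
t(5,11) = 4.11 - 3.280·0.145098 = 3.634
Σt over all 12·7 pixels = 1303907/6375 ≈ 204.5344314
V = pitch²·Σt = 1.52²·1303907/6375 = 472.556

t(5,11)=3.634 V=472.556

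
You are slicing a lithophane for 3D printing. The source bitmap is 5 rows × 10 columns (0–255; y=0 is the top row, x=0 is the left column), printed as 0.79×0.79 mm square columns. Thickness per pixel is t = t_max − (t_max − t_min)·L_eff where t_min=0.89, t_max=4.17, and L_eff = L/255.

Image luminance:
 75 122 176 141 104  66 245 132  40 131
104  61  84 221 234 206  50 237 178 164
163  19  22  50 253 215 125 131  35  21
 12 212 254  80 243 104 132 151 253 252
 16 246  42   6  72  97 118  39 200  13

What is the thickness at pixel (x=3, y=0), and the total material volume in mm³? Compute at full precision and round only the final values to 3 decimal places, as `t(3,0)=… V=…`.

t(3,0)=2.356 V=79.173

span = t_max - t_min = 4.17 - 0.89 = 3.280
L(3,0) = 141, L_eff = 141/255 = 0.552941
t(3,0) = 4.17 - 3.280·0.552941 = 2.356
Σt over all 5·10 pixels = 1617467/12750 ≈ 126.8601569
V = pitch²·Σt = 0.79²·1617467/12750 = 79.173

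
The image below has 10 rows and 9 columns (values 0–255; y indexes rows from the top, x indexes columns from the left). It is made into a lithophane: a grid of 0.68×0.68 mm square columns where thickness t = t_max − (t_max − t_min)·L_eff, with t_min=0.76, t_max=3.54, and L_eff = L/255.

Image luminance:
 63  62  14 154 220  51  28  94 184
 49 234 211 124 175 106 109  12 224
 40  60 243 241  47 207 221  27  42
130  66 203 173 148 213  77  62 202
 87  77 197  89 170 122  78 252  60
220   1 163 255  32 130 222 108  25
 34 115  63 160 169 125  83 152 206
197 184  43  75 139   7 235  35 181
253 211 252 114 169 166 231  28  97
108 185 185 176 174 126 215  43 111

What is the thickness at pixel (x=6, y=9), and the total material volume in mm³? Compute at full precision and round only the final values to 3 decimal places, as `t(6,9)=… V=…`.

t(6,9)=1.196 V=87.579

span = t_max - t_min = 3.54 - 0.76 = 2.780
L(6,9) = 215, L_eff = 215/255 = 0.843137
t(6,9) = 3.54 - 2.780·0.843137 = 1.196
Σt over all 10·9 pixels = 2414861/12750 ≈ 189.4008627
V = pitch²·Σt = 0.68²·2414861/12750 = 87.579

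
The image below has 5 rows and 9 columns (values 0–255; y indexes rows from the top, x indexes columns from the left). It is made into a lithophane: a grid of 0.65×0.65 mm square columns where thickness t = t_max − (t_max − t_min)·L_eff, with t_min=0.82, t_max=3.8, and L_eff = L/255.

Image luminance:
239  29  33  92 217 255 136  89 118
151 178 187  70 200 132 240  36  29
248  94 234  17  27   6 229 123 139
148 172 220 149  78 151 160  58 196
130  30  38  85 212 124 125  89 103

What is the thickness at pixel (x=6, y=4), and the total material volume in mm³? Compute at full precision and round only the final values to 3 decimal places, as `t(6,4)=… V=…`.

t(6,4)=2.339 V=43.531

span = t_max - t_min = 3.8 - 0.82 = 2.980
L(6,4) = 125, L_eff = 125/255 = 0.490196
t(6,4) = 3.8 - 2.980·0.490196 = 2.339
Σt over all 5·9 pixels = 656833/6375 ≈ 103.0326275
V = pitch²·Σt = 0.65²·656833/6375 = 43.531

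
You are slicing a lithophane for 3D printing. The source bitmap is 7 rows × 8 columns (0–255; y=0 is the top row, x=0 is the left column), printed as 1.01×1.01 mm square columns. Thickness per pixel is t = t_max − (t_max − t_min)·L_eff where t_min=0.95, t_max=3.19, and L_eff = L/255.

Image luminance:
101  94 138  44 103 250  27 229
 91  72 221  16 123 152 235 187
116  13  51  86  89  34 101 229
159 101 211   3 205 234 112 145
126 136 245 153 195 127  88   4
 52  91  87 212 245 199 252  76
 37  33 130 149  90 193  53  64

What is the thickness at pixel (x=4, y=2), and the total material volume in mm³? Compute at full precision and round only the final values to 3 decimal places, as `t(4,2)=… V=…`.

t(4,2)=2.408 V=119.424

span = t_max - t_min = 3.19 - 0.95 = 2.240
L(4,2) = 89, L_eff = 89/255 = 0.349020
t(4,2) = 3.19 - 2.240·0.349020 = 2.408
Σt over all 7·8 pixels = 746326/6375 ≈ 117.0707451
V = pitch²·Σt = 1.01²·746326/6375 = 119.424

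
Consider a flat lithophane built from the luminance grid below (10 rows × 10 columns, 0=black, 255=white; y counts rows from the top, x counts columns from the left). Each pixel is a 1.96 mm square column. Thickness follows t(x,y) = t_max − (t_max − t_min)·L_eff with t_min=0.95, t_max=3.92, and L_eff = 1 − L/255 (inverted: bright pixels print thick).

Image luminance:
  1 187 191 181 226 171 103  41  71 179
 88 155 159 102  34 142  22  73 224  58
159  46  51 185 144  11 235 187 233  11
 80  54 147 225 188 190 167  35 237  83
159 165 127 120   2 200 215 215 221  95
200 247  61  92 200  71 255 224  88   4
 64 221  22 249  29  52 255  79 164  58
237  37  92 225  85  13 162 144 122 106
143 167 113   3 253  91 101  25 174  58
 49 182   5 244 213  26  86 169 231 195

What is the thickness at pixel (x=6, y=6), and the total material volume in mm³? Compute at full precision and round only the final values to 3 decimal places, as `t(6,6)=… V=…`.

span = t_max - t_min = 3.92 - 0.95 = 2.970
L(6,6) = 255, L_eff = 1 - 255/255 = 0.000000 (inverted)
t(6,6) = 3.92 - 2.970·0.000000 = 3.920
Σt over all 10·10 pixels = 2092619/8500 ≈ 246.1904706
V = pitch²·Σt = 1.96²·2092619/8500 = 945.765

t(6,6)=3.920 V=945.765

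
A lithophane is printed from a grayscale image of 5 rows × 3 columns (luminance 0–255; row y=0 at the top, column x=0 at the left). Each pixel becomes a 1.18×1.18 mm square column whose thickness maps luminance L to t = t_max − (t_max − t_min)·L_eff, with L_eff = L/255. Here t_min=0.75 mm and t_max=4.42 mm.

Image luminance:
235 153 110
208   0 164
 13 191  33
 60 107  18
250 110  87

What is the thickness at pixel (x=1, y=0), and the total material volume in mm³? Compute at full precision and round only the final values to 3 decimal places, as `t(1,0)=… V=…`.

t(1,0)=2.218 V=57.467

span = t_max - t_min = 4.42 - 0.75 = 3.670
L(1,0) = 153, L_eff = 153/255 = 0.600000
t(1,0) = 4.42 - 3.670·0.600000 = 2.218
Σt over all 5·3 pixels = 1052437/25500 ≈ 41.2720392
V = pitch²·Σt = 1.18²·1052437/25500 = 57.467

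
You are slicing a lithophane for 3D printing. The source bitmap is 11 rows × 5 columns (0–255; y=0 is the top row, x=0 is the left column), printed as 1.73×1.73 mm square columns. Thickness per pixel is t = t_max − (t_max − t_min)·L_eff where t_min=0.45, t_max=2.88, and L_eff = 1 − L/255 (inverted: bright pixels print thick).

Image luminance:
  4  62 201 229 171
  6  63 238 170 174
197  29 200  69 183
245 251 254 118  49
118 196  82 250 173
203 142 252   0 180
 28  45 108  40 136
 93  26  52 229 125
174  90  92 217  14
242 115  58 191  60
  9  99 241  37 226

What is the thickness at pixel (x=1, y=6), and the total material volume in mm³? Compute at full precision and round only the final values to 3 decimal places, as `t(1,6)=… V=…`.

span = t_max - t_min = 2.88 - 0.45 = 2.430
L(1,6) = 45, L_eff = 1 - 45/255 = 0.823529 (inverted)
t(1,6) = 2.88 - 2.430·0.823529 = 0.879
Σt over all 11·5 pixels = 798111/8500 ≈ 93.8954118
V = pitch²·Σt = 1.73²·798111/8500 = 281.020

t(1,6)=0.879 V=281.020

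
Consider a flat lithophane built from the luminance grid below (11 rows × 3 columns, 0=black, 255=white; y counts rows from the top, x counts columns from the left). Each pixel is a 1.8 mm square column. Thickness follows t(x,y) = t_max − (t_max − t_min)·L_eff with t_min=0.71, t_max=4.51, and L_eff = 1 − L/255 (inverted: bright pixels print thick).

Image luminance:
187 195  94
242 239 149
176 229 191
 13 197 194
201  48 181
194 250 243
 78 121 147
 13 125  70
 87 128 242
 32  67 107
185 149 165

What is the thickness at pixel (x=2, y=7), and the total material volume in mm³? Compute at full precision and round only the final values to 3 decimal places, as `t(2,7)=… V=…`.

span = t_max - t_min = 4.51 - 0.71 = 3.800
L(2,7) = 70, L_eff = 1 - 70/255 = 0.725490 (inverted)
t(2,7) = 4.51 - 3.800·0.725490 = 1.753
Σt over all 11·3 pixels = 494857/5100 ≈ 97.0307843
V = pitch²·Σt = 1.8²·494857/5100 = 314.380

t(2,7)=1.753 V=314.380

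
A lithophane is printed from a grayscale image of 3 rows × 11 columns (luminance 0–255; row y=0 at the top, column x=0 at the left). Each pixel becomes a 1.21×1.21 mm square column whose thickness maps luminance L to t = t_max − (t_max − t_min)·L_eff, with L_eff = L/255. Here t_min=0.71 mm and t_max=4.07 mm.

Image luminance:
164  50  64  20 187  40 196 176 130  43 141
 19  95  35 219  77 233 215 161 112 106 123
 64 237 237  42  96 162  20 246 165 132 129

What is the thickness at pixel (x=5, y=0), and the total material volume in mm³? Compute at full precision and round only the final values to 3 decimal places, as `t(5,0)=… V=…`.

span = t_max - t_min = 4.07 - 0.71 = 3.360
L(5,0) = 40, L_eff = 40/255 = 0.156863
t(5,0) = 4.07 - 3.360·0.156863 = 3.543
Σt over all 3·11 pixels = 678403/8500 ≈ 79.8121176
V = pitch²·Σt = 1.21²·678403/8500 = 116.853

t(5,0)=3.543 V=116.853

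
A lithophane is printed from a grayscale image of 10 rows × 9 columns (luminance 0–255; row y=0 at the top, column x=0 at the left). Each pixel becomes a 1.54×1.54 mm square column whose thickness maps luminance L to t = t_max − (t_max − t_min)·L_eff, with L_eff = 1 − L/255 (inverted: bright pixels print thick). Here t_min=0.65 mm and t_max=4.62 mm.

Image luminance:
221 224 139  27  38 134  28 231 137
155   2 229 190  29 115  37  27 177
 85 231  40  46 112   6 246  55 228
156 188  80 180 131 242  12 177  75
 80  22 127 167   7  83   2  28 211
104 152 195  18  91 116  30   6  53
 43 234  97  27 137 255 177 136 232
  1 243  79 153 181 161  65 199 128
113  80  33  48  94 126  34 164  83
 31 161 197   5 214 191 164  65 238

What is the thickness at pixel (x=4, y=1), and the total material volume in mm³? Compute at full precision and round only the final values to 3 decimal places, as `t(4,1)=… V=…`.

t(4,1)=1.101 V=526.832

span = t_max - t_min = 4.62 - 0.65 = 3.970
L(4,1) = 29, L_eff = 1 - 29/255 = 0.886275 (inverted)
t(4,1) = 4.62 - 3.970·0.886275 = 1.101
Σt over all 10·9 pixels = 5664617/25500 ≈ 222.1418431
V = pitch²·Σt = 1.54²·5664617/25500 = 526.832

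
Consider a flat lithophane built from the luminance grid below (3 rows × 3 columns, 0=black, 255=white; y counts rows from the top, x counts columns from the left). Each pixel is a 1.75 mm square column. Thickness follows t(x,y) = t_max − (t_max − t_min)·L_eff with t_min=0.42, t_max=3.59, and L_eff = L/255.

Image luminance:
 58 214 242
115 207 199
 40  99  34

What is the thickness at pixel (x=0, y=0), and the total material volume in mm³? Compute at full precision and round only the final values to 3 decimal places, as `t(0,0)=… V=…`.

t(0,0)=2.869 V=52.960

span = t_max - t_min = 3.59 - 0.42 = 3.170
L(0,0) = 58, L_eff = 58/255 = 0.227451
t(0,0) = 3.59 - 3.170·0.227451 = 2.869
Σt over all 3·3 pixels = 440969/25500 ≈ 17.2929020
V = pitch²·Σt = 1.75²·440969/25500 = 52.960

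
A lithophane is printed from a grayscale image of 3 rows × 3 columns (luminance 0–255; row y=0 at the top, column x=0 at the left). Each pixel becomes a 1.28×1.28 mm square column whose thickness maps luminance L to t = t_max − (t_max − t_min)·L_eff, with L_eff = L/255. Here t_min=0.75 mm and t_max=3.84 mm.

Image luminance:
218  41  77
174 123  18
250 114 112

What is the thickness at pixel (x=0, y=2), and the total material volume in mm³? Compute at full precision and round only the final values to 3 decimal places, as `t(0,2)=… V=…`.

t(0,2)=0.811 V=34.248

span = t_max - t_min = 3.84 - 0.75 = 3.090
L(0,2) = 250, L_eff = 250/255 = 0.980392
t(0,2) = 3.84 - 3.090·0.980392 = 0.811
Σt over all 3·3 pixels = 177679/8500 ≈ 20.9034118
V = pitch²·Σt = 1.28²·177679/8500 = 34.248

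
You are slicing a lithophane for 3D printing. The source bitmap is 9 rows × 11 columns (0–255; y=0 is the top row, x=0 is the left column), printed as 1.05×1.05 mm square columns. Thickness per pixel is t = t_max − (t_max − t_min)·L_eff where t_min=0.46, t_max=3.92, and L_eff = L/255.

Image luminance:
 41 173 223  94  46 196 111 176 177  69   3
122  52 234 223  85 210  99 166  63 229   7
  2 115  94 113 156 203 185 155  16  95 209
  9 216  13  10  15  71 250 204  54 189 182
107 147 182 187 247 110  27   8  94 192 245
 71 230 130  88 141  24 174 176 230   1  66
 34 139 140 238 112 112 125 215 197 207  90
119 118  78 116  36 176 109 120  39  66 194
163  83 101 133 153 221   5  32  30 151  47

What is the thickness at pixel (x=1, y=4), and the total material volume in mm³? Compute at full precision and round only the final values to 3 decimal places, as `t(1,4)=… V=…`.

span = t_max - t_min = 3.92 - 0.46 = 3.460
L(1,4) = 147, L_eff = 147/255 = 0.576471
t(1,4) = 3.92 - 3.460·0.576471 = 1.925
Σt over all 9·11 pixels = 2849357/12750 ≈ 223.4789804
V = pitch²·Σt = 1.05²·2849357/12750 = 246.386

t(1,4)=1.925 V=246.386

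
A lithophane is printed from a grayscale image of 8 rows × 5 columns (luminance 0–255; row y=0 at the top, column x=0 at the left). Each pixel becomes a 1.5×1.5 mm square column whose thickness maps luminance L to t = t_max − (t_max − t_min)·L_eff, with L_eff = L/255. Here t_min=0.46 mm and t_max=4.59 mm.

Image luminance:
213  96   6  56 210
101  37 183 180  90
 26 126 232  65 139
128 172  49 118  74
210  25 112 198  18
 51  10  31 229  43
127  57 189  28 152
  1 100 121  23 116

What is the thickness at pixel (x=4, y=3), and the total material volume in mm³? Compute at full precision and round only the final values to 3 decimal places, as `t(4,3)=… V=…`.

span = t_max - t_min = 4.59 - 0.46 = 4.130
L(4,3) = 74, L_eff = 74/255 = 0.290196
t(4,3) = 4.59 - 4.130·0.290196 = 3.391
Σt over all 8·5 pixels = 1485577/12750 ≈ 116.5158431
V = pitch²·Σt = 1.5²·1485577/12750 = 262.161

t(4,3)=3.391 V=262.161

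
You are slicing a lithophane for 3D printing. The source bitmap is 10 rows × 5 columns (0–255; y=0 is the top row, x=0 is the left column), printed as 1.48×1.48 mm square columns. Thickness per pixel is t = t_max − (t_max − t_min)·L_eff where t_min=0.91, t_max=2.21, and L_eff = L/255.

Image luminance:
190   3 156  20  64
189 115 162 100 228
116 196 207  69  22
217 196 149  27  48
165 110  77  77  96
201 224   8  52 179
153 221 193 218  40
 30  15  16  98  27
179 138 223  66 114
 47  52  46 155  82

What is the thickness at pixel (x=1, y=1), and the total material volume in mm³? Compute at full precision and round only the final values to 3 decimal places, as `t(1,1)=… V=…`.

span = t_max - t_min = 2.21 - 0.91 = 1.300
L(1,1) = 115, L_eff = 115/255 = 0.450980
t(1,1) = 2.21 - 1.300·0.450980 = 1.624
Σt over all 10·5 pixels = 206687/2550 ≈ 81.0537255
V = pitch²·Σt = 1.48²·206687/2550 = 177.540

t(1,1)=1.624 V=177.540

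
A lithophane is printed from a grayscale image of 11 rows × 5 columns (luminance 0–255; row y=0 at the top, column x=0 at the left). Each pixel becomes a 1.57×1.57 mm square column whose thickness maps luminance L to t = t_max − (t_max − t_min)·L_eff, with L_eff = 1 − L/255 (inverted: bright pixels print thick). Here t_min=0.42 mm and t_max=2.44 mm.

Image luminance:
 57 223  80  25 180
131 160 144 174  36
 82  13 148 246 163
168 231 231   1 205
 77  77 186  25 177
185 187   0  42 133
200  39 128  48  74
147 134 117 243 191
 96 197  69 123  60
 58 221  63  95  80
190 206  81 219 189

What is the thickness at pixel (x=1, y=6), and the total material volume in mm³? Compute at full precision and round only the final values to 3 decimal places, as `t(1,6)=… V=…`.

t(1,6)=0.729 V=194.694

span = t_max - t_min = 2.44 - 0.42 = 2.020
L(1,6) = 39, L_eff = 1 - 39/255 = 0.847059 (inverted)
t(1,6) = 2.44 - 2.020·0.847059 = 0.729
Σt over all 11·5 pixels = 5924/75 ≈ 78.9866667
V = pitch²·Σt = 1.57²·5924/75 = 194.694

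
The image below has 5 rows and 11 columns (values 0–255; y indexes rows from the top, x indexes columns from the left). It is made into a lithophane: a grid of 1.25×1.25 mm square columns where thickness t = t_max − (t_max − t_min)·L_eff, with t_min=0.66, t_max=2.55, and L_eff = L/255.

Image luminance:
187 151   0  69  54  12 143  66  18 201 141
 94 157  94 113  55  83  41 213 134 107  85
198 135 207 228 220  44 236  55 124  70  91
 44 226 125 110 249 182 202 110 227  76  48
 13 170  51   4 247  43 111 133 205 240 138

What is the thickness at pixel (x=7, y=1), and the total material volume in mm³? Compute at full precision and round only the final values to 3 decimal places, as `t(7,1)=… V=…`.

t(7,1)=0.971 V=140.622

span = t_max - t_min = 2.55 - 0.66 = 1.890
L(7,1) = 213, L_eff = 213/255 = 0.835294
t(7,1) = 2.55 - 1.890·0.835294 = 0.971
Σt over all 5·11 pixels = 152997/1700 ≈ 89.9982353
V = pitch²·Σt = 1.25²·152997/1700 = 140.622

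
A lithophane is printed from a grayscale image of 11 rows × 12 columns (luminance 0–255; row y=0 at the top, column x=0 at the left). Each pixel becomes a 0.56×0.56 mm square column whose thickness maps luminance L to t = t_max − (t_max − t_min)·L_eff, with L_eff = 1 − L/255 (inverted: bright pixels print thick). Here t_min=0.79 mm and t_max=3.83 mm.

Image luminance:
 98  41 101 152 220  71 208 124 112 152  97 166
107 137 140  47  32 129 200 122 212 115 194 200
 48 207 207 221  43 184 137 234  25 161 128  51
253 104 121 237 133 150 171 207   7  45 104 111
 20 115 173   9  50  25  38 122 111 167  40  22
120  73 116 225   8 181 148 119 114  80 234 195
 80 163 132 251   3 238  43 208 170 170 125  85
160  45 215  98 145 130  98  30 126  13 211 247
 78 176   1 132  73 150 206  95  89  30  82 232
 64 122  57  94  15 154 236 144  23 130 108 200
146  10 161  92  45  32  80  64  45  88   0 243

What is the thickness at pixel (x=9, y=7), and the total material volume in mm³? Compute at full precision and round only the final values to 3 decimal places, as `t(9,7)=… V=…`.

t(9,7)=0.945 V=91.974

span = t_max - t_min = 3.83 - 0.79 = 3.040
L(9,7) = 13, L_eff = 1 - 13/255 = 0.949020 (inverted)
t(9,7) = 3.83 - 3.040·0.949020 = 0.945
Σt over all 11·12 pixels = 1869689/6375 ≈ 293.2845490
V = pitch²·Σt = 0.56²·1869689/6375 = 91.974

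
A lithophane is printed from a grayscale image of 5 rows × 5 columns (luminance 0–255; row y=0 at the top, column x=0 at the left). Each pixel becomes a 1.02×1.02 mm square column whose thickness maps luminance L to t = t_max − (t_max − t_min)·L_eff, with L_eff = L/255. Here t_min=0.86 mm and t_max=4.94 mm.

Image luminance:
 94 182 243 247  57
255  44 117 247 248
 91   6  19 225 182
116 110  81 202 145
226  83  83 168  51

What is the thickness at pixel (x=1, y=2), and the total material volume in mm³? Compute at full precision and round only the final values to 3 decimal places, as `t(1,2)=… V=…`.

span = t_max - t_min = 4.94 - 0.86 = 4.080
L(1,2) = 6, L_eff = 6/255 = 0.023529
t(1,2) = 4.94 - 4.080·0.023529 = 4.844
Σt over all 5·5 pixels = 67.148
V = pitch²·Σt = 1.02²·67.148 = 69.861

t(1,2)=4.844 V=69.861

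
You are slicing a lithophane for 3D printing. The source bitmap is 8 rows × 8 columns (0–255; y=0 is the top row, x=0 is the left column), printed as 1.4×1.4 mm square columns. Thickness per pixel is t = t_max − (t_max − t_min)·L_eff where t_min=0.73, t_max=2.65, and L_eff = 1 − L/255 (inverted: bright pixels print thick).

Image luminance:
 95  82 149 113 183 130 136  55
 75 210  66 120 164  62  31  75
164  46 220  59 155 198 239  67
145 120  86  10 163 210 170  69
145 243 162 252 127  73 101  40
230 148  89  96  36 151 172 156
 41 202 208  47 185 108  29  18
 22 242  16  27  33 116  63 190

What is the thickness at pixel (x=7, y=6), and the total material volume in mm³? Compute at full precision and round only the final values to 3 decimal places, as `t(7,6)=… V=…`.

t(7,6)=0.866 V=204.246

span = t_max - t_min = 2.65 - 0.73 = 1.920
L(7,6) = 18, L_eff = 1 - 18/255 = 0.929412 (inverted)
t(7,6) = 2.65 - 1.920·0.929412 = 0.866
Σt over all 8·8 pixels = 44288/425 ≈ 104.2070588
V = pitch²·Σt = 1.4²·44288/425 = 204.246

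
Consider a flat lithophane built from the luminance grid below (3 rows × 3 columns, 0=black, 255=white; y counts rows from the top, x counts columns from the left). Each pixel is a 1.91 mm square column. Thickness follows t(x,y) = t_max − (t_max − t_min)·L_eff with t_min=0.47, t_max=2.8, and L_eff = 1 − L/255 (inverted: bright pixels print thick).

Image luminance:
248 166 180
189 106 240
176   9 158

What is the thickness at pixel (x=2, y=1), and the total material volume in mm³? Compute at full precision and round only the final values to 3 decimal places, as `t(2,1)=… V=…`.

span = t_max - t_min = 2.8 - 0.47 = 2.330
L(2,1) = 240, L_eff = 1 - 240/255 = 0.058824 (inverted)
t(2,1) = 2.8 - 2.330·0.058824 = 2.663
Σt over all 3·3 pixels = 450841/25500 ≈ 17.6800392
V = pitch²·Σt = 1.91²·450841/25500 = 64.499

t(2,1)=2.663 V=64.499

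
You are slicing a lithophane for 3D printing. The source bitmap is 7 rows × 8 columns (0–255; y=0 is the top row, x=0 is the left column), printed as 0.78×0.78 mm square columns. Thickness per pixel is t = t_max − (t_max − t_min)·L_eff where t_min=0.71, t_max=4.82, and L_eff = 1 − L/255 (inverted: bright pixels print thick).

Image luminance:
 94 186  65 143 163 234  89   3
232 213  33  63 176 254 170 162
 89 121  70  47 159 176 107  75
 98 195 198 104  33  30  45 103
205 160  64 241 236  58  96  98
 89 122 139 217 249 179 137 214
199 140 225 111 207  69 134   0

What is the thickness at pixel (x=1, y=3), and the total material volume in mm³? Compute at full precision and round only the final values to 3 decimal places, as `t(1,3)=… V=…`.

span = t_max - t_min = 4.82 - 0.71 = 4.110
L(1,3) = 195, L_eff = 1 - 195/255 = 0.235294 (inverted)
t(1,3) = 4.82 - 4.110·0.235294 = 3.853
Σt over all 7·8 pixels = 1368063/8500 ≈ 160.9485882
V = pitch²·Σt = 0.78²·1368063/8500 = 97.921

t(1,3)=3.853 V=97.921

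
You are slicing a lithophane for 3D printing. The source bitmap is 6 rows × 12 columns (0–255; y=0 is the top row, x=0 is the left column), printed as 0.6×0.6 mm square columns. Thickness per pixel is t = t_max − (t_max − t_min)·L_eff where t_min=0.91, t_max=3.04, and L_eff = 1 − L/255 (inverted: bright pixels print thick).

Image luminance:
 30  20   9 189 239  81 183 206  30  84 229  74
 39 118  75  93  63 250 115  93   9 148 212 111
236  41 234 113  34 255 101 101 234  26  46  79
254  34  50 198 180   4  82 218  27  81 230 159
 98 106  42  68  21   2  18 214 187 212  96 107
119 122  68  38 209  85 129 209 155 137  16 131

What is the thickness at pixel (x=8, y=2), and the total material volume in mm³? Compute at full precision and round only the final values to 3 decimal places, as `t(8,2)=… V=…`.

span = t_max - t_min = 3.04 - 0.91 = 2.130
L(8,2) = 234, L_eff = 1 - 234/255 = 0.082353 (inverted)
t(8,2) = 3.04 - 2.130·0.082353 = 2.865
Σt over all 6·12 pixels = 573323/4250 ≈ 134.8995294
V = pitch²·Σt = 0.6²·573323/4250 = 48.564

t(8,2)=2.865 V=48.564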